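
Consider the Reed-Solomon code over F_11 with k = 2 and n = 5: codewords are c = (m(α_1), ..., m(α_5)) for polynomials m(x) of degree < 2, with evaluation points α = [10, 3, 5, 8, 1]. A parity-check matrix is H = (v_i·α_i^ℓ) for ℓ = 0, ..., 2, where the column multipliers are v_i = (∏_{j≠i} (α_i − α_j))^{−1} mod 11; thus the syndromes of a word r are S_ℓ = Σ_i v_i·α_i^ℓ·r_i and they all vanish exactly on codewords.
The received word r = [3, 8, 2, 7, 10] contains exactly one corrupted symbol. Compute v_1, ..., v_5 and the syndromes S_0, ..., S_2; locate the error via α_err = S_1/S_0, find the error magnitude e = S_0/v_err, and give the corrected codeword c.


S = (8, 2, 6), error at position 2, error magnitude e = 2, c = [3, 6, 2, 7, 10].

Step 1: column multipliers v_i = (∏_{j≠i}(α_i − α_j))^{−1} mod 11.
  i = 1 (α = 10): (10−3)(10−5)(10−8)(10−1) = 7·5·2·9 = 630 ≡ 3, so v_1 = 3^{−1} = 4 (mod 11).
  i = 2 (α = 3): (3−10)(3−5)(3−8)(3−1) = (−7)·(−2)·(−5)·2 = −140 ≡ 3, so v_2 = 3^{−1} = 4 (mod 11).
  i = 3 (α = 5): (5−10)(5−3)(5−8)(5−1) = (−5)·2·(−3)·4 = 120 ≡ 10, so v_3 = 10^{−1} = 10 (mod 11).
  i = 4 (α = 8): (8−10)(8−3)(8−5)(8−1) = (−2)·5·3·7 = −210 ≡ 10, so v_4 = 10^{−1} = 10 (mod 11).
  i = 5 (α = 1): (1−10)(1−3)(1−5)(1−8) = (−9)·(−2)·(−4)·(−7) = 504 ≡ 9, so v_5 = 9^{−1} = 5 (mod 11).
  v = [4, 4, 10, 10, 5].
Step 2: syndromes of r = [3, 8, 2, 7, 10] (all sums mod 11).
  S_0 = Σ v_i r_i = 4·3 + 4·8 + 10·2 + 10·7 + 5·10 = 184 ≡ 8.
  S_1 = Σ v_i α_i r_i = 4·10·3 + 4·3·8 + 10·5·2 + 10·8·7 + 5·1·10 = 926 ≡ 2.
  α_i^2 mod 11 = [1, 9, 3, 9, 1].
  S_2 = Σ v_i α_i^2 r_i = 4·1·3 + 4·9·8 + 10·3·2 + 10·9·7 + 5·1·10 = 1040 ≡ 6.
  S = (8, 2, 6) ≠ 0, so r is not a codeword (an error is present).
Step 3: locate the error. For a single error e at position i, S_ℓ = v_i·e·α_i^ℓ, so α_err = S_1/S_0.
  S_0^{−1} = 8^{−1} = 7 (mod 11), so α_err = 2·7 = 14 ≡ 3 = α_2. Error position i = 2.
  Consistency check: S_2/S_1 = 6·6 = 36 ≡ 3 = α_err ✓ (single-error assumption holds).
Step 4: error magnitude e = S_0/v_2 = S_0·∏_{j≠2}(α_2 − α_j) = 8·3 = 24 ≡ 2 (mod 11).
Step 5: correct position 2: c_2 = r_2 − e = 8 − 2 ≡ 6 (mod 11). Hence c = [3, 6, 2, 7, 10].
  Check: interpolating c through the α_i gives m(x) = 1 + 9·x (degree < 2) with m(α_i) = c_i for every i, so c is indeed a codeword.


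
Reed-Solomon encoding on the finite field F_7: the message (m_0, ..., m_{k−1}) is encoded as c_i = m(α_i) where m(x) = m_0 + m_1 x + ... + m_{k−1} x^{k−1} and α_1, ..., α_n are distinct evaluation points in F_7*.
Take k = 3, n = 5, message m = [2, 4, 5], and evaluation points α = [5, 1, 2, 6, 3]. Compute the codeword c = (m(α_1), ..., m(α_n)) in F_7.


c = [0, 4, 2, 3, 3]

Message polynomial: m(x) = 2 + 4·x + 5·x^2 (mod 7).
For each evaluation point α_i, compute m(α_i) mod 7:
  α_1 = 5: Horner steps 5 → 1 → 0, so m(5) = 0.
  α_2 = 1: Horner steps 5 → 2 → 4, so m(1) = 4.
  α_3 = 2: Horner steps 5 → 0 → 2, so m(2) = 2.
  α_4 = 6: Horner steps 5 → 6 → 3, so m(6) = 3.
  α_5 = 3: Horner steps 5 → 5 → 3, so m(3) = 3.
Codeword c = [0, 4, 2, 3, 3] ∈ F_7^5.


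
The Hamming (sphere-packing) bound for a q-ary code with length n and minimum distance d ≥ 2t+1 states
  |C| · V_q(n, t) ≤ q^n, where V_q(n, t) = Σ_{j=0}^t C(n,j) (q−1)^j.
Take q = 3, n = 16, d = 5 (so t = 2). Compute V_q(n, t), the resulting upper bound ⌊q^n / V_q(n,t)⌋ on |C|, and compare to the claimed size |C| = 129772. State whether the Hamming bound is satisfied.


V_q(n, t) = 513, q^n = 43046721, Hamming bound = 83911, |C| = 129772 > bound (violated).

Step 1: Compute V_q(n, t) = Σ_{j=0}^2 C(n, j) (q−1)^j.
  j = 0: C(16,0)·(2)^0 = 1·1 = 1.
  j = 1: C(16,1)·(2)^1 = 16·2 = 32.
  j = 2: C(16,2)·(2)^2 = 120·4 = 480.
  V_q(n, t) = 1 + 32 + 480 = 513.
Step 2: q^n = 3^16 = 43046721.
Step 3: Hamming bound ⌊q^n / V_q(n,t)⌋ = ⌊43046721/513⌋ = 83911.
Step 4: Compare |C| = 129772 to 83911: violated.
The claimed |C| lies above the Hamming bound, so no 3-ary code of length 16 with d ≥ 5 can have 129772 codewords.


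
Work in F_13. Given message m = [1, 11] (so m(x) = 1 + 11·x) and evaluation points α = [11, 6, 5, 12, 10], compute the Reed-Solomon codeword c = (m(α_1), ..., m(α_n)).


c = [5, 2, 4, 3, 7]

Message polynomial: m(x) = 1 + 11·x (mod 13).
For each evaluation point α_i, compute m(α_i) mod 13:
  α_1 = 11: Horner steps 11 → 5, so m(11) = 5.
  α_2 = 6: Horner steps 11 → 2, so m(6) = 2.
  α_3 = 5: Horner steps 11 → 4, so m(5) = 4.
  α_4 = 12: Horner steps 11 → 3, so m(12) = 3.
  α_5 = 10: Horner steps 11 → 7, so m(10) = 7.
Codeword c = [5, 2, 4, 3, 7] ∈ F_13^5.


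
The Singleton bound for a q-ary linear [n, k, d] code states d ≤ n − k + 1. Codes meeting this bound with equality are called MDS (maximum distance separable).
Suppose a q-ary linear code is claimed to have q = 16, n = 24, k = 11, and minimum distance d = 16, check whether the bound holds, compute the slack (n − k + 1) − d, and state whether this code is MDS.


Singleton RHS = n − k + 1 = 14, slack = -2, bound violated (no such code; not MDS).

Singleton bound: d ≤ n − k + 1.
Here n = 24, k = 11, so n − k + 1 = 14.
Given d = 16, check d ≤ 14: NO.
Slack = (n − k + 1) − d = -2.
The slack is negative: d = 16 exceeds n − k + 1 = 14 by 2, so the Singleton bound is violated and no linear [24, 11, 16]_16 code can exist. In particular it is not MDS (MDS requires d = n − k + 1 exactly).
Description: the claimed parameters are [24, 11, 16]_16; such a code would be impossible (violates the Singleton bound).


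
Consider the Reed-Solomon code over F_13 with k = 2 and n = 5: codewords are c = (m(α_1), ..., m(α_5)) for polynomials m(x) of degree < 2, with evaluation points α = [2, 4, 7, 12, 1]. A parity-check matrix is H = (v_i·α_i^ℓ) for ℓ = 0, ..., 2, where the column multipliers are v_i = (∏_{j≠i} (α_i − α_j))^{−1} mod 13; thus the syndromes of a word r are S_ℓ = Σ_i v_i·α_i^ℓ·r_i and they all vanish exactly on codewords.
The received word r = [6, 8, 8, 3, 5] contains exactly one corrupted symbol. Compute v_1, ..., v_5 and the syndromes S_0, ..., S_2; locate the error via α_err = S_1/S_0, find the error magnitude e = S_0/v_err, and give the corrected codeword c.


S = (2, 1, 7), error at position 3, error magnitude e = 10, c = [6, 8, 11, 3, 5].

Step 1: column multipliers v_i = (∏_{j≠i}(α_i − α_j))^{−1} mod 13.
  i = 1 (α = 2): (2−4)(2−7)(2−12)(2−1) = (−2)·(−5)·(−10)·1 = −100 ≡ 4, so v_1 = 4^{−1} = 10 (mod 13).
  i = 2 (α = 4): (4−2)(4−7)(4−12)(4−1) = 2·(−3)·(−8)·3 = 144 ≡ 1, so v_2 = 1^{−1} = 1 (mod 13).
  i = 3 (α = 7): (7−2)(7−4)(7−12)(7−1) = 5·3·(−5)·6 = −450 ≡ 5, so v_3 = 5^{−1} = 8 (mod 13).
  i = 4 (α = 12): (12−2)(12−4)(12−7)(12−1) = 10·8·5·11 = 4400 ≡ 6, so v_4 = 6^{−1} = 11 (mod 13).
  i = 5 (α = 1): (1−2)(1−4)(1−7)(1−12) = (−1)·(−3)·(−6)·(−11) = 198 ≡ 3, so v_5 = 3^{−1} = 9 (mod 13).
  v = [10, 1, 8, 11, 9].
Step 2: syndromes of r = [6, 8, 8, 3, 5] (all sums mod 13).
  S_0 = Σ v_i r_i = 10·6 + 1·8 + 8·8 + 11·3 + 9·5 = 210 ≡ 2.
  S_1 = Σ v_i α_i r_i = 10·2·6 + 1·4·8 + 8·7·8 + 11·12·3 + 9·1·5 = 1041 ≡ 1.
  α_i^2 mod 13 = [4, 3, 10, 1, 1].
  S_2 = Σ v_i α_i^2 r_i = 10·4·6 + 1·3·8 + 8·10·8 + 11·1·3 + 9·1·5 = 982 ≡ 7.
  S = (2, 1, 7) ≠ 0, so r is not a codeword (an error is present).
Step 3: locate the error. For a single error e at position i, S_ℓ = v_i·e·α_i^ℓ, so α_err = S_1/S_0.
  S_0^{−1} = 2^{−1} = 7 (mod 13), so α_err = 1·7 = 7 ≡ 7 = α_3. Error position i = 3.
  Consistency check: S_2/S_1 = 7·1 = 7 ≡ 7 = α_err ✓ (single-error assumption holds).
Step 4: error magnitude e = S_0/v_3 = S_0·∏_{j≠3}(α_3 − α_j) = 2·5 = 10 ≡ 10 (mod 13).
Step 5: correct position 3: c_3 = r_3 − e = 8 − 10 ≡ 11 (mod 13). Hence c = [6, 8, 11, 3, 5].
  Check: interpolating c through the α_i gives m(x) = 4 + 1·x (degree < 2) with m(α_i) = c_i for every i, so c is indeed a codeword.


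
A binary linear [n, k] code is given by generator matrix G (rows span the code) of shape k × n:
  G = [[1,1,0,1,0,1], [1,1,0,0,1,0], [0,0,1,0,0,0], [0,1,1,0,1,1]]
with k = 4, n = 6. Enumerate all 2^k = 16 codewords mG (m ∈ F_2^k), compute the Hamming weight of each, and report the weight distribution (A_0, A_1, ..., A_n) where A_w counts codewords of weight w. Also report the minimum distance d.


Weight distribution: A_0 = 1, A_1 = 1, A_2 = 2, A_3 = 6, A_4 = 5, A_5 = 1. Minimum distance d = 1.

Enumerate all 2^4 = 16 messages m ∈ F_2^4.
For each, compute codeword c = mG in F_2^6, then tally its weight.
  m = 0000 → c = 000000, weight = 0.
  m = 1000 → c = 110101, weight = 4.
  m = 0100 → c = 110010, weight = 3.
  m = 1100 → c = 000111, weight = 3.
  m = 0010 → c = 001000, weight = 1.
  m = 1010 → c = 111101, weight = 5.
  m = 0110 → c = 111010, weight = 4.
  m = 1110 → c = 001111, weight = 4.
  m = 0001 → c = 011011, weight = 4.
  m = 1001 → c = 101110, weight = 4.
  m = 0101 → c = 101001, weight = 3.
  m = 1101 → c = 011100, weight = 3.
  m = 0011 → c = 010011, weight = 3.
  m = 1011 → c = 100110, weight = 3.
  m = 0111 → c = 100001, weight = 2.
  m = 1111 → c = 010100, weight = 2.
Tally weights:
  weight 0: 1 codewords.
  weight 1: 1 codewords.
  weight 2: 2 codewords.
  weight 3: 6 codewords.
  weight 4: 5 codewords.
  weight 5: 1 codewords.
Minimum distance d = smallest w > 0 with A_w > 0 = 1.
Sanity: Σ A_w = 16 = 2^4 = 16 ✓.


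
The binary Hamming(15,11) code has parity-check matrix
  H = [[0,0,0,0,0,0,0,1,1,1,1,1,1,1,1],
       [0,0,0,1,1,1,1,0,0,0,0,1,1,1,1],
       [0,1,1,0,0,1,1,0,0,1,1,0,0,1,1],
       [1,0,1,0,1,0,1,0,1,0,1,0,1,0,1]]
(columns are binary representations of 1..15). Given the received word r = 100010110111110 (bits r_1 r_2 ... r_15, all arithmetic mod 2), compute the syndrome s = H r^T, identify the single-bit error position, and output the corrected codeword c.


s = (0, 1, 0, 1)^T, error position = 5, corrected codeword c = 100000110111110

Compute s = H r^T mod 2 one row at a time:
  s_1 = 1 + 0 + 1 + 1 + 1 + 1 + 1 + 0 = 6 ≡ 0 (mod 2).
  s_2 = 0 + 1 + 0 + 1 + 1 + 1 + 1 + 0 = 5 ≡ 1 (mod 2).
  s_3 = 0 + 0 + 0 + 1 + 1 + 1 + 1 + 0 = 4 ≡ 0 (mod 2).
  s_4 = 1 + 0 + 1 + 1 + 0 + 1 + 1 + 0 = 5 ≡ 1 (mod 2).
s = (0, 1, 0, 1)^T — this equals column 5 of H (binary 0101), so error is at position 5.
Correct: flip bit 5 of r = 100010110111110 to get c = 100000110111110.


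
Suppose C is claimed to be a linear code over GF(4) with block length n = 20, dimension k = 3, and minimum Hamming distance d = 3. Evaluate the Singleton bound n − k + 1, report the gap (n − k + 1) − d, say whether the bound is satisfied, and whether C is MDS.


Singleton RHS = n − k + 1 = 18, slack = 15, bound satisfied, not MDS.

Singleton bound: d ≤ n − k + 1.
Here n = 20, k = 3, so n − k + 1 = 18.
Given d = 3, check d ≤ 18: YES.
Slack = (n − k + 1) − d = 15.
The code is NOT MDS (slack = 15 > 0).
Description: the claimed parameters are [20, 3, 3]_4; such a code would be non-MDS.


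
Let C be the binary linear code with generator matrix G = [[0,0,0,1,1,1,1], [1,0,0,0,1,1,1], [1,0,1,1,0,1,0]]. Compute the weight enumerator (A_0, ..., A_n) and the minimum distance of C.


Weight distribution: A_0 = 1, A_2 = 2, A_4 = 5. Minimum distance d = 2.

Enumerate all 2^3 = 8 messages m ∈ F_2^3.
For each, compute codeword c = mG in F_2^7, then tally its weight.
  m = 000 → c = 0000000, weight = 0.
  m = 100 → c = 0001111, weight = 4.
  m = 010 → c = 1000111, weight = 4.
  m = 110 → c = 1001000, weight = 2.
  m = 001 → c = 1011010, weight = 4.
  m = 101 → c = 1010101, weight = 4.
  m = 011 → c = 0011101, weight = 4.
  m = 111 → c = 0010010, weight = 2.
Tally weights:
  weight 0: 1 codewords.
  weight 2: 2 codewords.
  weight 4: 5 codewords.
Minimum distance d = smallest w > 0 with A_w > 0 = 2.
Sanity: Σ A_w = 8 = 2^3 = 8 ✓.


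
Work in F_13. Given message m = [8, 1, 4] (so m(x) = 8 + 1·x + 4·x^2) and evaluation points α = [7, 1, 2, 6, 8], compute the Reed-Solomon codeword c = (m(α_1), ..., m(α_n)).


c = [3, 0, 0, 2, 12]

Message polynomial: m(x) = 8 + 1·x + 4·x^2 (mod 13).
For each evaluation point α_i, compute m(α_i) mod 13:
  α_1 = 7: Horner steps 4 → 3 → 3, so m(7) = 3.
  α_2 = 1: Horner steps 4 → 5 → 0, so m(1) = 0.
  α_3 = 2: Horner steps 4 → 9 → 0, so m(2) = 0.
  α_4 = 6: Horner steps 4 → 12 → 2, so m(6) = 2.
  α_5 = 8: Horner steps 4 → 7 → 12, so m(8) = 12.
Codeword c = [3, 0, 0, 2, 12] ∈ F_13^5.


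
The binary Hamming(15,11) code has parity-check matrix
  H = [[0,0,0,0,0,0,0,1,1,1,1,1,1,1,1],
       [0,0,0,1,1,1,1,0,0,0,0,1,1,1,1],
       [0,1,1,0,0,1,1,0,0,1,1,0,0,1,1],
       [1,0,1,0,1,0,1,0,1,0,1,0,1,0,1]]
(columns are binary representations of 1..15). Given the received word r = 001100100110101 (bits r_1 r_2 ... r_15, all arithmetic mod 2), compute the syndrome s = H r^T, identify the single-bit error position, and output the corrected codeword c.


s = (0, 0, 1, 1)^T, error position = 3, corrected codeword c = 000100100110101

Compute s = H r^T mod 2 one row at a time:
  s_1 = 0 + 0 + 1 + 1 + 0 + 1 + 0 + 1 = 4 ≡ 0 (mod 2).
  s_2 = 1 + 0 + 0 + 1 + 0 + 1 + 0 + 1 = 4 ≡ 0 (mod 2).
  s_3 = 0 + 1 + 0 + 1 + 1 + 1 + 0 + 1 = 5 ≡ 1 (mod 2).
  s_4 = 0 + 1 + 0 + 1 + 0 + 1 + 1 + 1 = 5 ≡ 1 (mod 2).
s = (0, 0, 1, 1)^T — this equals column 3 of H (binary 0011), so error is at position 3.
Correct: flip bit 3 of r = 001100100110101 to get c = 000100100110101.


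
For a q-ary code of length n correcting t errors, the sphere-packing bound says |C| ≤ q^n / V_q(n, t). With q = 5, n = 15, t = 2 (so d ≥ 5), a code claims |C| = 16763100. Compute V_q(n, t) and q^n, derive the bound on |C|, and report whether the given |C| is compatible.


V_q(n, t) = 1741, q^n = 30517578125, Hamming bound = 17528764, |C| = 16763100 ≤ bound (satisfied).

Step 1: Compute V_q(n, t) = Σ_{j=0}^2 C(n, j) (q−1)^j.
  j = 0: C(15,0)·(4)^0 = 1·1 = 1.
  j = 1: C(15,1)·(4)^1 = 15·4 = 60.
  j = 2: C(15,2)·(4)^2 = 105·16 = 1680.
  V_q(n, t) = 1 + 60 + 1680 = 1741.
Step 2: q^n = 5^15 = 30517578125.
Step 3: Hamming bound ⌊q^n / V_q(n,t)⌋ = ⌊30517578125/1741⌋ = 17528764.
Step 4: Compare |C| = 16763100 to 17528764: satisfied.
The claimed |C| lies below the Hamming bound.


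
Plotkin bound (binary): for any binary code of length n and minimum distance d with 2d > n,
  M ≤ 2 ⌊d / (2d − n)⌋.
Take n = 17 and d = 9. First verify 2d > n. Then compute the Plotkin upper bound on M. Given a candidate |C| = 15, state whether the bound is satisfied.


Plotkin bound M ≤ 18; given |C| = 15 ≤ bound (satisfied).

Check applicability: 2d = 18, n = 17.
2d − n = 1 > 0, so Plotkin applies.
Compute d/(2d−n) = 9/1 ≈ 9.0000.
⌊d/(2d−n)⌋ = 9.
Plotkin bound: M ≤ 2·9 = 18.
Given |C| = 15, check: satisfied.
This |C| is below the Plotkin bound.


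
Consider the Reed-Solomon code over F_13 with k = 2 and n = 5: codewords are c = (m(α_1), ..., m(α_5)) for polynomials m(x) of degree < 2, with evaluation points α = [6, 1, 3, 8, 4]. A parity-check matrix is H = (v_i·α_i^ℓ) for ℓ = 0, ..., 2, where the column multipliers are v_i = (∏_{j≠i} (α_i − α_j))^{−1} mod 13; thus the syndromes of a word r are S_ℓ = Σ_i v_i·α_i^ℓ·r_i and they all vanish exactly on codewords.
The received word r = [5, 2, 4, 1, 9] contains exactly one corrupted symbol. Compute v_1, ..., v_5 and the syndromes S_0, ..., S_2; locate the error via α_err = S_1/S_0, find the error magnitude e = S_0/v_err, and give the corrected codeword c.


S = (5, 2, 6), error at position 3, error magnitude e = 6, c = [5, 2, 11, 1, 9].

Step 1: column multipliers v_i = (∏_{j≠i}(α_i − α_j))^{−1} mod 13.
  i = 1 (α = 6): (6−1)(6−3)(6−8)(6−4) = 5·3·(−2)·2 = −60 ≡ 5, so v_1 = 5^{−1} = 8 (mod 13).
  i = 2 (α = 1): (1−6)(1−3)(1−8)(1−4) = (−5)·(−2)·(−7)·(−3) = 210 ≡ 2, so v_2 = 2^{−1} = 7 (mod 13).
  i = 3 (α = 3): (3−6)(3−1)(3−8)(3−4) = (−3)·2·(−5)·(−1) = −30 ≡ 9, so v_3 = 9^{−1} = 3 (mod 13).
  i = 4 (α = 8): (8−6)(8−1)(8−3)(8−4) = 2·7·5·4 = 280 ≡ 7, so v_4 = 7^{−1} = 2 (mod 13).
  i = 5 (α = 4): (4−6)(4−1)(4−3)(4−8) = (−2)·3·1·(−4) = 24 ≡ 11, so v_5 = 11^{−1} = 6 (mod 13).
  v = [8, 7, 3, 2, 6].
Step 2: syndromes of r = [5, 2, 4, 1, 9] (all sums mod 13).
  S_0 = Σ v_i r_i = 8·5 + 7·2 + 3·4 + 2·1 + 6·9 = 122 ≡ 5.
  S_1 = Σ v_i α_i r_i = 8·6·5 + 7·1·2 + 3·3·4 + 2·8·1 + 6·4·9 = 522 ≡ 2.
  α_i^2 mod 13 = [10, 1, 9, 12, 3].
  S_2 = Σ v_i α_i^2 r_i = 8·10·5 + 7·1·2 + 3·9·4 + 2·12·1 + 6·3·9 = 708 ≡ 6.
  S = (5, 2, 6) ≠ 0, so r is not a codeword (an error is present).
Step 3: locate the error. For a single error e at position i, S_ℓ = v_i·e·α_i^ℓ, so α_err = S_1/S_0.
  S_0^{−1} = 5^{−1} = 8 (mod 13), so α_err = 2·8 = 16 ≡ 3 = α_3. Error position i = 3.
  Consistency check: S_2/S_1 = 6·7 = 42 ≡ 3 = α_err ✓ (single-error assumption holds).
Step 4: error magnitude e = S_0/v_3 = S_0·∏_{j≠3}(α_3 − α_j) = 5·9 = 45 ≡ 6 (mod 13).
Step 5: correct position 3: c_3 = r_3 − e = 4 − 6 ≡ 11 (mod 13). Hence c = [5, 2, 11, 1, 9].
  Check: interpolating c through the α_i gives m(x) = 4 + 11·x (degree < 2) with m(α_i) = c_i for every i, so c is indeed a codeword.


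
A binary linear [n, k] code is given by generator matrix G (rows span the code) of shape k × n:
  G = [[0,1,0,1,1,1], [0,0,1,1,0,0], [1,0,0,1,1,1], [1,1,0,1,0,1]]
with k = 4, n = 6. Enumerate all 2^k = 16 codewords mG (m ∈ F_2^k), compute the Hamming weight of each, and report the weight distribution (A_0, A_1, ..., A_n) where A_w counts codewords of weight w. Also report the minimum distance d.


Weight distribution: A_0 = 1, A_2 = 6, A_4 = 9. Minimum distance d = 2.

Enumerate all 2^4 = 16 messages m ∈ F_2^4.
For each, compute codeword c = mG in F_2^6, then tally its weight.
  m = 0000 → c = 000000, weight = 0.
  m = 1000 → c = 010111, weight = 4.
  m = 0100 → c = 001100, weight = 2.
  m = 1100 → c = 011011, weight = 4.
  m = 0010 → c = 100111, weight = 4.
  m = 1010 → c = 110000, weight = 2.
  m = 0110 → c = 101011, weight = 4.
  m = 1110 → c = 111100, weight = 4.
  m = 0001 → c = 110101, weight = 4.
  m = 1001 → c = 100010, weight = 2.
  m = 0101 → c = 111001, weight = 4.
  m = 1101 → c = 101110, weight = 4.
  m = 0011 → c = 010010, weight = 2.
  m = 1011 → c = 000101, weight = 2.
  m = 0111 → c = 011110, weight = 4.
  m = 1111 → c = 001001, weight = 2.
Tally weights:
  weight 0: 1 codewords.
  weight 2: 6 codewords.
  weight 4: 9 codewords.
Minimum distance d = smallest w > 0 with A_w > 0 = 2.
Sanity: Σ A_w = 16 = 2^4 = 16 ✓.


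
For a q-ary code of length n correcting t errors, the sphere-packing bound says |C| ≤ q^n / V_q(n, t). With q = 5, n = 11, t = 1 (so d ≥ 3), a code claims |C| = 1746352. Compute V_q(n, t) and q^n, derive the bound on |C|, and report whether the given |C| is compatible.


V_q(n, t) = 45, q^n = 48828125, Hamming bound = 1085069, |C| = 1746352 > bound (violated).

Step 1: Compute V_q(n, t) = Σ_{j=0}^1 C(n, j) (q−1)^j.
  j = 0: C(11,0)·(4)^0 = 1·1 = 1.
  j = 1: C(11,1)·(4)^1 = 11·4 = 44.
  V_q(n, t) = 1 + 44 = 45.
Step 2: q^n = 5^11 = 48828125.
Step 3: Hamming bound ⌊q^n / V_q(n,t)⌋ = ⌊48828125/45⌋ = 1085069.
Step 4: Compare |C| = 1746352 to 1085069: violated.
The claimed |C| lies above the Hamming bound, so no 5-ary code of length 11 with d ≥ 3 can have 1746352 codewords.


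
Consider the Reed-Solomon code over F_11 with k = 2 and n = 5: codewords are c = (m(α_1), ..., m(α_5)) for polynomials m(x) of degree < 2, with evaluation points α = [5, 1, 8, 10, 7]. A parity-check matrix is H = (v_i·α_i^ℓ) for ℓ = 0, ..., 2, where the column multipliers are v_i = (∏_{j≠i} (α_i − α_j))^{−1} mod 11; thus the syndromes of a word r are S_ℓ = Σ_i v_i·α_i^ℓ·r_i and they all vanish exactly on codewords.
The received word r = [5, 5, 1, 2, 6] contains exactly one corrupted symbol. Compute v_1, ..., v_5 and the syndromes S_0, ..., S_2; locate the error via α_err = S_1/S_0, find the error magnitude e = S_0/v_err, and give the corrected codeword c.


S = (7, 7, 7), error at position 2, error magnitude e = 2, c = [5, 3, 1, 2, 6].

Step 1: column multipliers v_i = (∏_{j≠i}(α_i − α_j))^{−1} mod 11.
  i = 1 (α = 5): (5−1)(5−8)(5−10)(5−7) = 4·(−3)·(−5)·(−2) = −120 ≡ 1, so v_1 = 1^{−1} = 1 (mod 11).
  i = 2 (α = 1): (1−5)(1−8)(1−10)(1−7) = (−4)·(−7)·(−9)·(−6) = 1512 ≡ 5, so v_2 = 5^{−1} = 9 (mod 11).
  i = 3 (α = 8): (8−5)(8−1)(8−10)(8−7) = 3·7·(−2)·1 = −42 ≡ 2, so v_3 = 2^{−1} = 6 (mod 11).
  i = 4 (α = 10): (10−5)(10−1)(10−8)(10−7) = 5·9·2·3 = 270 ≡ 6, so v_4 = 6^{−1} = 2 (mod 11).
  i = 5 (α = 7): (7−5)(7−1)(7−8)(7−10) = 2·6·(−1)·(−3) = 36 ≡ 3, so v_5 = 3^{−1} = 4 (mod 11).
  v = [1, 9, 6, 2, 4].
Step 2: syndromes of r = [5, 5, 1, 2, 6] (all sums mod 11).
  S_0 = Σ v_i r_i = 1·5 + 9·5 + 6·1 + 2·2 + 4·6 = 84 ≡ 7.
  S_1 = Σ v_i α_i r_i = 1·5·5 + 9·1·5 + 6·8·1 + 2·10·2 + 4·7·6 = 326 ≡ 7.
  α_i^2 mod 11 = [3, 1, 9, 1, 5].
  S_2 = Σ v_i α_i^2 r_i = 1·3·5 + 9·1·5 + 6·9·1 + 2·1·2 + 4·5·6 = 238 ≡ 7.
  S = (7, 7, 7) ≠ 0, so r is not a codeword (an error is present).
Step 3: locate the error. For a single error e at position i, S_ℓ = v_i·e·α_i^ℓ, so α_err = S_1/S_0.
  S_0^{−1} = 7^{−1} = 8 (mod 11), so α_err = 7·8 = 56 ≡ 1 = α_2. Error position i = 2.
  Consistency check: S_2/S_1 = 7·8 = 56 ≡ 1 = α_err ✓ (single-error assumption holds).
Step 4: error magnitude e = S_0/v_2 = S_0·∏_{j≠2}(α_2 − α_j) = 7·5 = 35 ≡ 2 (mod 11).
Step 5: correct position 2: c_2 = r_2 − e = 5 − 2 ≡ 3 (mod 11). Hence c = [5, 3, 1, 2, 6].
  Check: interpolating c through the α_i gives m(x) = 8 + 6·x (degree < 2) with m(α_i) = c_i for every i, so c is indeed a codeword.


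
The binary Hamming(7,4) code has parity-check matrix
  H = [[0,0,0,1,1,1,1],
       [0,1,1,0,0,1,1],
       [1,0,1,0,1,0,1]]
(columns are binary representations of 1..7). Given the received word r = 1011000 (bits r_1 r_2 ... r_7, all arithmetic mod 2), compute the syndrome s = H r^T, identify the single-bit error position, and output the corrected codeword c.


s = (1, 1, 0)^T, error position = 6, corrected codeword c = 1011010

Compute s = H r^T mod 2 one row at a time:
  s_1 = 1 + 0 + 0 + 0 = 1 ≡ 1 (mod 2).
  s_2 = 0 + 1 + 0 + 0 = 1 ≡ 1 (mod 2).
  s_3 = 1 + 1 + 0 + 0 = 2 ≡ 0 (mod 2).
s = (1, 1, 0)^T — this equals column 6 of H (binary 110), so error is at position 6.
Correct: flip bit 6 of r = 1011000 to get c = 1011010.


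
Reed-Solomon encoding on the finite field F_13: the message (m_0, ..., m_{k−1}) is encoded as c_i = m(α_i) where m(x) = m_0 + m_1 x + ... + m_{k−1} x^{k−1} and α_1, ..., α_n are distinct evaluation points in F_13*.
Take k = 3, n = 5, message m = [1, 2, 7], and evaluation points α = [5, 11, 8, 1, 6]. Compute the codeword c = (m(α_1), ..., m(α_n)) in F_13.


c = [4, 12, 10, 10, 5]

Message polynomial: m(x) = 1 + 2·x + 7·x^2 (mod 13).
For each evaluation point α_i, compute m(α_i) mod 13:
  α_1 = 5: Horner steps 7 → 11 → 4, so m(5) = 4.
  α_2 = 11: Horner steps 7 → 1 → 12, so m(11) = 12.
  α_3 = 8: Horner steps 7 → 6 → 10, so m(8) = 10.
  α_4 = 1: Horner steps 7 → 9 → 10, so m(1) = 10.
  α_5 = 6: Horner steps 7 → 5 → 5, so m(6) = 5.
Codeword c = [4, 12, 10, 10, 5] ∈ F_13^5.


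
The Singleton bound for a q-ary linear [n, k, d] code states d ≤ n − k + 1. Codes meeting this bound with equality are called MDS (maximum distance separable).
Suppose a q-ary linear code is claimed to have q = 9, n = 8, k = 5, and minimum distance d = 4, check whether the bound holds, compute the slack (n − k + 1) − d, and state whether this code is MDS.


Singleton RHS = n − k + 1 = 4, slack = 0, bound satisfied, MDS.

Singleton bound: d ≤ n − k + 1.
Here n = 8, k = 5, so n − k + 1 = 4.
Given d = 4, check d ≤ 4: YES.
Slack = (n − k + 1) − d = 0.
The code is MDS (slack = 0).
Description: the claimed parameters are [8, 5, 4]_9; such a code would be MDS (meets Singleton bound).


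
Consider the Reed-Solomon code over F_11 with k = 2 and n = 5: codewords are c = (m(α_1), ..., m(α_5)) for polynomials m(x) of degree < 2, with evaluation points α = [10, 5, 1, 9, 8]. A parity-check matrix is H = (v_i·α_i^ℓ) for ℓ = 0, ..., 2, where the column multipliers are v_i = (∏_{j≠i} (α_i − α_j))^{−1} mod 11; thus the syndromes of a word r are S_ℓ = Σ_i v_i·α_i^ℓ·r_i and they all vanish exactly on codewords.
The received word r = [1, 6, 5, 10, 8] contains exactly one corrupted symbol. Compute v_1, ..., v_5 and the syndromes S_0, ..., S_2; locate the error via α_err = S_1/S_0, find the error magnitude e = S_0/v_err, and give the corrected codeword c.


S = (2, 10, 6), error at position 2, error magnitude e = 4, c = [1, 2, 5, 10, 8].

Step 1: column multipliers v_i = (∏_{j≠i}(α_i − α_j))^{−1} mod 11.
  i = 1 (α = 10): (10−5)(10−1)(10−9)(10−8) = 5·9·1·2 = 90 ≡ 2, so v_1 = 2^{−1} = 6 (mod 11).
  i = 2 (α = 5): (5−10)(5−1)(5−9)(5−8) = (−5)·4·(−4)·(−3) = −240 ≡ 2, so v_2 = 2^{−1} = 6 (mod 11).
  i = 3 (α = 1): (1−10)(1−5)(1−9)(1−8) = (−9)·(−4)·(−8)·(−7) = 2016 ≡ 3, so v_3 = 3^{−1} = 4 (mod 11).
  i = 4 (α = 9): (9−10)(9−5)(9−1)(9−8) = (−1)·4·8·1 = −32 ≡ 1, so v_4 = 1^{−1} = 1 (mod 11).
  i = 5 (α = 8): (8−10)(8−5)(8−1)(8−9) = (−2)·3·7·(−1) = 42 ≡ 9, so v_5 = 9^{−1} = 5 (mod 11).
  v = [6, 6, 4, 1, 5].
Step 2: syndromes of r = [1, 6, 5, 10, 8] (all sums mod 11).
  S_0 = Σ v_i r_i = 6·1 + 6·6 + 4·5 + 1·10 + 5·8 = 112 ≡ 2.
  S_1 = Σ v_i α_i r_i = 6·10·1 + 6·5·6 + 4·1·5 + 1·9·10 + 5·8·8 = 670 ≡ 10.
  α_i^2 mod 11 = [1, 3, 1, 4, 9].
  S_2 = Σ v_i α_i^2 r_i = 6·1·1 + 6·3·6 + 4·1·5 + 1·4·10 + 5·9·8 = 534 ≡ 6.
  S = (2, 10, 6) ≠ 0, so r is not a codeword (an error is present).
Step 3: locate the error. For a single error e at position i, S_ℓ = v_i·e·α_i^ℓ, so α_err = S_1/S_0.
  S_0^{−1} = 2^{−1} = 6 (mod 11), so α_err = 10·6 = 60 ≡ 5 = α_2. Error position i = 2.
  Consistency check: S_2/S_1 = 6·10 = 60 ≡ 5 = α_err ✓ (single-error assumption holds).
Step 4: error magnitude e = S_0/v_2 = S_0·∏_{j≠2}(α_2 − α_j) = 2·2 = 4 ≡ 4 (mod 11).
Step 5: correct position 2: c_2 = r_2 − e = 6 − 4 ≡ 2 (mod 11). Hence c = [1, 2, 5, 10, 8].
  Check: interpolating c through the α_i gives m(x) = 3 + 2·x (degree < 2) with m(α_i) = c_i for every i, so c is indeed a codeword.


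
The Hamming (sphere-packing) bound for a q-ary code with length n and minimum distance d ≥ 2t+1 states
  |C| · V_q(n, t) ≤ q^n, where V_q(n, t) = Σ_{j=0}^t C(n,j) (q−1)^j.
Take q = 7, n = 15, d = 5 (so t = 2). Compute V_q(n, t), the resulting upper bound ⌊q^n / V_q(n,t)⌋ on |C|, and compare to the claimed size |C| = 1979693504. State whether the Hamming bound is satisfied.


V_q(n, t) = 3871, q^n = 4747561509943, Hamming bound = 1226443169, |C| = 1979693504 > bound (violated).

Step 1: Compute V_q(n, t) = Σ_{j=0}^2 C(n, j) (q−1)^j.
  j = 0: C(15,0)·(6)^0 = 1·1 = 1.
  j = 1: C(15,1)·(6)^1 = 15·6 = 90.
  j = 2: C(15,2)·(6)^2 = 105·36 = 3780.
  V_q(n, t) = 1 + 90 + 3780 = 3871.
Step 2: q^n = 7^15 = 4747561509943.
Step 3: Hamming bound ⌊q^n / V_q(n,t)⌋ = ⌊4747561509943/3871⌋ = 1226443169.
Step 4: Compare |C| = 1979693504 to 1226443169: violated.
The claimed |C| lies above the Hamming bound, so no 7-ary code of length 15 with d ≥ 5 can have 1979693504 codewords.


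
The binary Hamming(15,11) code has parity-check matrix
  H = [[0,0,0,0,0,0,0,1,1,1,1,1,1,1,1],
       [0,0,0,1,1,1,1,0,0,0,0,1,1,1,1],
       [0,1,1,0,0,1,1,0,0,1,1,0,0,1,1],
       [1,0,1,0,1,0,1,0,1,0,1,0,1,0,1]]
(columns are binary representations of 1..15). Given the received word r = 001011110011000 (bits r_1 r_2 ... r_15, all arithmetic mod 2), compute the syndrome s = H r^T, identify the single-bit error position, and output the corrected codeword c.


s = (1, 0, 0, 0)^T, error position = 8, corrected codeword c = 001011100011000

Compute s = H r^T mod 2 one row at a time:
  s_1 = 1 + 0 + 0 + 1 + 1 + 0 + 0 + 0 = 3 ≡ 1 (mod 2).
  s_2 = 0 + 1 + 1 + 1 + 1 + 0 + 0 + 0 = 4 ≡ 0 (mod 2).
  s_3 = 0 + 1 + 1 + 1 + 0 + 1 + 0 + 0 = 4 ≡ 0 (mod 2).
  s_4 = 0 + 1 + 1 + 1 + 0 + 1 + 0 + 0 = 4 ≡ 0 (mod 2).
s = (1, 0, 0, 0)^T — this equals column 8 of H (binary 1000), so error is at position 8.
Correct: flip bit 8 of r = 001011110011000 to get c = 001011100011000.


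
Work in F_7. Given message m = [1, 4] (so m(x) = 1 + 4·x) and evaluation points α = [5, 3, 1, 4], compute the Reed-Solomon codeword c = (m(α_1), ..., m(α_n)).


c = [0, 6, 5, 3]

Message polynomial: m(x) = 1 + 4·x (mod 7).
For each evaluation point α_i, compute m(α_i) mod 7:
  α_1 = 5: Horner steps 4 → 0, so m(5) = 0.
  α_2 = 3: Horner steps 4 → 6, so m(3) = 6.
  α_3 = 1: Horner steps 4 → 5, so m(1) = 5.
  α_4 = 4: Horner steps 4 → 3, so m(4) = 3.
Codeword c = [0, 6, 5, 3] ∈ F_7^4.


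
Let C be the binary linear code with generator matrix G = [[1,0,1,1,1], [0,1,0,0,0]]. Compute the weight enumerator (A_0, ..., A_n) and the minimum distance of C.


Weight distribution: A_0 = 1, A_1 = 1, A_4 = 1, A_5 = 1. Minimum distance d = 1.

Enumerate all 2^2 = 4 messages m ∈ F_2^2.
For each, compute codeword c = mG in F_2^5, then tally its weight.
  m = 00 → c = 00000, weight = 0.
  m = 10 → c = 10111, weight = 4.
  m = 01 → c = 01000, weight = 1.
  m = 11 → c = 11111, weight = 5.
Tally weights:
  weight 0: 1 codewords.
  weight 1: 1 codewords.
  weight 4: 1 codewords.
  weight 5: 1 codewords.
Minimum distance d = smallest w > 0 with A_w > 0 = 1.
Sanity: Σ A_w = 4 = 2^2 = 4 ✓.


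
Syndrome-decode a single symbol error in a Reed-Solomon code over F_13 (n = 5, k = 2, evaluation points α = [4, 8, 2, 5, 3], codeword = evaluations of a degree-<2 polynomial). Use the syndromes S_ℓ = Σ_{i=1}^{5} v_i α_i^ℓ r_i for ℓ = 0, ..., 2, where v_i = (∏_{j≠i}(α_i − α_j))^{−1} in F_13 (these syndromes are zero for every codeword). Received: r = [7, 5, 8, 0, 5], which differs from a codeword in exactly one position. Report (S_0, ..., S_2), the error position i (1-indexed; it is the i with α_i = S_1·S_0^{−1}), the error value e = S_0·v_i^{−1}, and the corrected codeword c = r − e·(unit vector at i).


S = (10, 4, 12), error at position 5, error magnitude e = 4, c = [7, 5, 8, 0, 1].

Step 1: column multipliers v_i = (∏_{j≠i}(α_i − α_j))^{−1} mod 13.
  i = 1 (α = 4): (4−8)(4−2)(4−5)(4−3) = (−4)·2·(−1)·1 = 8 ≡ 8, so v_1 = 8^{−1} = 5 (mod 13).
  i = 2 (α = 8): (8−4)(8−2)(8−5)(8−3) = 4·6·3·5 = 360 ≡ 9, so v_2 = 9^{−1} = 3 (mod 13).
  i = 3 (α = 2): (2−4)(2−8)(2−5)(2−3) = (−2)·(−6)·(−3)·(−1) = 36 ≡ 10, so v_3 = 10^{−1} = 4 (mod 13).
  i = 4 (α = 5): (5−4)(5−8)(5−2)(5−3) = 1·(−3)·3·2 = −18 ≡ 8, so v_4 = 8^{−1} = 5 (mod 13).
  i = 5 (α = 3): (3−4)(3−8)(3−2)(3−5) = (−1)·(−5)·1·(−2) = −10 ≡ 3, so v_5 = 3^{−1} = 9 (mod 13).
  v = [5, 3, 4, 5, 9].
Step 2: syndromes of r = [7, 5, 8, 0, 5] (all sums mod 13).
  S_0 = Σ v_i r_i = 5·7 + 3·5 + 4·8 + 5·0 + 9·5 = 127 ≡ 10.
  S_1 = Σ v_i α_i r_i = 5·4·7 + 3·8·5 + 4·2·8 + 5·5·0 + 9·3·5 = 459 ≡ 4.
  α_i^2 mod 13 = [3, 12, 4, 12, 9].
  S_2 = Σ v_i α_i^2 r_i = 5·3·7 + 3·12·5 + 4·4·8 + 5·12·0 + 9·9·5 = 818 ≡ 12.
  S = (10, 4, 12) ≠ 0, so r is not a codeword (an error is present).
Step 3: locate the error. For a single error e at position i, S_ℓ = v_i·e·α_i^ℓ, so α_err = S_1/S_0.
  S_0^{−1} = 10^{−1} = 4 (mod 13), so α_err = 4·4 = 16 ≡ 3 = α_5. Error position i = 5.
  Consistency check: S_2/S_1 = 12·10 = 120 ≡ 3 = α_err ✓ (single-error assumption holds).
Step 4: error magnitude e = S_0/v_5 = S_0·∏_{j≠5}(α_5 − α_j) = 10·3 = 30 ≡ 4 (mod 13).
Step 5: correct position 5: c_5 = r_5 − e = 5 − 4 ≡ 1 (mod 13). Hence c = [7, 5, 8, 0, 1].
  Check: interpolating c through the α_i gives m(x) = 9 + 6·x (degree < 2) with m(α_i) = c_i for every i, so c is indeed a codeword.


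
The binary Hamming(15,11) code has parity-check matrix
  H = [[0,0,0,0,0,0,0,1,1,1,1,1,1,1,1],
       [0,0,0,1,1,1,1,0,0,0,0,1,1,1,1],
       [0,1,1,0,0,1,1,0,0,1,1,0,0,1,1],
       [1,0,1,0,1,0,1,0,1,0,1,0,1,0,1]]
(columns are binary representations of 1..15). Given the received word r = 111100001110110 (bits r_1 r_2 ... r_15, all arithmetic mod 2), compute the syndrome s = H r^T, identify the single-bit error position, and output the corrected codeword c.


s = (1, 1, 1, 1)^T, error position = 15, corrected codeword c = 111100001110111

Compute s = H r^T mod 2 one row at a time:
  s_1 = 0 + 1 + 1 + 1 + 0 + 1 + 1 + 0 = 5 ≡ 1 (mod 2).
  s_2 = 1 + 0 + 0 + 0 + 0 + 1 + 1 + 0 = 3 ≡ 1 (mod 2).
  s_3 = 1 + 1 + 0 + 0 + 1 + 1 + 1 + 0 = 5 ≡ 1 (mod 2).
  s_4 = 1 + 1 + 0 + 0 + 1 + 1 + 1 + 0 = 5 ≡ 1 (mod 2).
s = (1, 1, 1, 1)^T — this equals column 15 of H (binary 1111), so error is at position 15.
Correct: flip bit 15 of r = 111100001110110 to get c = 111100001110111.


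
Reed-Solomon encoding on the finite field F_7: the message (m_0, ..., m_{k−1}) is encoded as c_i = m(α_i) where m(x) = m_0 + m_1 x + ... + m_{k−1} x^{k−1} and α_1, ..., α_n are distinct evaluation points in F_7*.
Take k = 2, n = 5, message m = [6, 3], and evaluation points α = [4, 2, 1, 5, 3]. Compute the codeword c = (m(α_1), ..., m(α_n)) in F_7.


c = [4, 5, 2, 0, 1]

Message polynomial: m(x) = 6 + 3·x (mod 7).
For each evaluation point α_i, compute m(α_i) mod 7:
  α_1 = 4: Horner steps 3 → 4, so m(4) = 4.
  α_2 = 2: Horner steps 3 → 5, so m(2) = 5.
  α_3 = 1: Horner steps 3 → 2, so m(1) = 2.
  α_4 = 5: Horner steps 3 → 0, so m(5) = 0.
  α_5 = 3: Horner steps 3 → 1, so m(3) = 1.
Codeword c = [4, 5, 2, 0, 1] ∈ F_7^5.


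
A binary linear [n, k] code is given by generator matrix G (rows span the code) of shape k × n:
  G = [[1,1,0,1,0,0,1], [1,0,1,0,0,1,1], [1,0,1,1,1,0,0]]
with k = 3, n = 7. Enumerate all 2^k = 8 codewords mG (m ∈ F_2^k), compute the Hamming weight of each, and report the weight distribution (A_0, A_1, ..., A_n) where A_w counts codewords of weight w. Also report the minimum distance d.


Weight distribution: A_0 = 1, A_4 = 7. Minimum distance d = 4.

Enumerate all 2^3 = 8 messages m ∈ F_2^3.
For each, compute codeword c = mG in F_2^7, then tally its weight.
  m = 000 → c = 0000000, weight = 0.
  m = 100 → c = 1101001, weight = 4.
  m = 010 → c = 1010011, weight = 4.
  m = 110 → c = 0111010, weight = 4.
  m = 001 → c = 1011100, weight = 4.
  m = 101 → c = 0110101, weight = 4.
  m = 011 → c = 0001111, weight = 4.
  m = 111 → c = 1100110, weight = 4.
Tally weights:
  weight 0: 1 codewords.
  weight 4: 7 codewords.
Minimum distance d = smallest w > 0 with A_w > 0 = 4.
Sanity: Σ A_w = 8 = 2^3 = 8 ✓.


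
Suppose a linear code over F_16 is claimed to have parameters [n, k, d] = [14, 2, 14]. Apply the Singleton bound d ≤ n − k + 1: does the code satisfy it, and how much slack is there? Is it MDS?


Singleton RHS = n − k + 1 = 13, slack = -1, bound violated (no such code; not MDS).

Singleton bound: d ≤ n − k + 1.
Here n = 14, k = 2, so n − k + 1 = 13.
Given d = 14, check d ≤ 13: NO.
Slack = (n − k + 1) − d = -1.
The slack is negative: d = 14 exceeds n − k + 1 = 13 by 1, so the Singleton bound is violated and no linear [14, 2, 14]_16 code can exist. In particular it is not MDS (MDS requires d = n − k + 1 exactly).
Description: the claimed parameters are [14, 2, 14]_16; such a code would be impossible (violates the Singleton bound).


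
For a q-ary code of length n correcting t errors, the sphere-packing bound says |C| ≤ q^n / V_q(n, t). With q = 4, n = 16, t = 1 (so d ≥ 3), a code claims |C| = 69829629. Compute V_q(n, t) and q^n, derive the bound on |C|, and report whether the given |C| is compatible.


V_q(n, t) = 49, q^n = 4294967296, Hamming bound = 87652393, |C| = 69829629 ≤ bound (satisfied).

Step 1: Compute V_q(n, t) = Σ_{j=0}^1 C(n, j) (q−1)^j.
  j = 0: C(16,0)·(3)^0 = 1·1 = 1.
  j = 1: C(16,1)·(3)^1 = 16·3 = 48.
  V_q(n, t) = 1 + 48 = 49.
Step 2: q^n = 4^16 = 4294967296.
Step 3: Hamming bound ⌊q^n / V_q(n,t)⌋ = ⌊4294967296/49⌋ = 87652393.
Step 4: Compare |C| = 69829629 to 87652393: satisfied.
The claimed |C| lies below the Hamming bound.


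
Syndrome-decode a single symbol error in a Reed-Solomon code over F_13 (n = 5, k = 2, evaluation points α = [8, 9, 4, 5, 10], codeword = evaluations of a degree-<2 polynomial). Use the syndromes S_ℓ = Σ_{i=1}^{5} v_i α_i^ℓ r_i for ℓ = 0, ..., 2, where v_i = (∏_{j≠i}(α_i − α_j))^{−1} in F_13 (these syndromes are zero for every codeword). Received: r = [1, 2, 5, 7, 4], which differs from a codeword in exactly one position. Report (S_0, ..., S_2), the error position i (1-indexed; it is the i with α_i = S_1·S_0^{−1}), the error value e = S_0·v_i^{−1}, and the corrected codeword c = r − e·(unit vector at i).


S = (6, 9, 7), error at position 1, error magnitude e = 1, c = [0, 2, 5, 7, 4].

Step 1: column multipliers v_i = (∏_{j≠i}(α_i − α_j))^{−1} mod 13.
  i = 1 (α = 8): (8−9)(8−4)(8−5)(8−10) = (−1)·4·3·(−2) = 24 ≡ 11, so v_1 = 11^{−1} = 6 (mod 13).
  i = 2 (α = 9): (9−8)(9−4)(9−5)(9−10) = 1·5·4·(−1) = −20 ≡ 6, so v_2 = 6^{−1} = 11 (mod 13).
  i = 3 (α = 4): (4−8)(4−9)(4−5)(4−10) = (−4)·(−5)·(−1)·(−6) = 120 ≡ 3, so v_3 = 3^{−1} = 9 (mod 13).
  i = 4 (α = 5): (5−8)(5−9)(5−4)(5−10) = (−3)·(−4)·1·(−5) = −60 ≡ 5, so v_4 = 5^{−1} = 8 (mod 13).
  i = 5 (α = 10): (10−8)(10−9)(10−4)(10−5) = 2·1·6·5 = 60 ≡ 8, so v_5 = 8^{−1} = 5 (mod 13).
  v = [6, 11, 9, 8, 5].
Step 2: syndromes of r = [1, 2, 5, 7, 4] (all sums mod 13).
  S_0 = Σ v_i r_i = 6·1 + 11·2 + 9·5 + 8·7 + 5·4 = 149 ≡ 6.
  S_1 = Σ v_i α_i r_i = 6·8·1 + 11·9·2 + 9·4·5 + 8·5·7 + 5·10·4 = 906 ≡ 9.
  α_i^2 mod 13 = [12, 3, 3, 12, 9].
  S_2 = Σ v_i α_i^2 r_i = 6·12·1 + 11·3·2 + 9·3·5 + 8·12·7 + 5·9·4 = 1125 ≡ 7.
  S = (6, 9, 7) ≠ 0, so r is not a codeword (an error is present).
Step 3: locate the error. For a single error e at position i, S_ℓ = v_i·e·α_i^ℓ, so α_err = S_1/S_0.
  S_0^{−1} = 6^{−1} = 11 (mod 13), so α_err = 9·11 = 99 ≡ 8 = α_1. Error position i = 1.
  Consistency check: S_2/S_1 = 7·3 = 21 ≡ 8 = α_err ✓ (single-error assumption holds).
Step 4: error magnitude e = S_0/v_1 = S_0·∏_{j≠1}(α_1 − α_j) = 6·11 = 66 ≡ 1 (mod 13).
Step 5: correct position 1: c_1 = r_1 − e = 1 − 1 ≡ 0 (mod 13). Hence c = [0, 2, 5, 7, 4].
  Check: interpolating c through the α_i gives m(x) = 10 + 2·x (degree < 2) with m(α_i) = c_i for every i, so c is indeed a codeword.


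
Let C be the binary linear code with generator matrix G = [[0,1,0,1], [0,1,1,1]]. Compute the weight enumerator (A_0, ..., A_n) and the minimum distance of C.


Weight distribution: A_0 = 1, A_1 = 1, A_2 = 1, A_3 = 1. Minimum distance d = 1.

Enumerate all 2^2 = 4 messages m ∈ F_2^2.
For each, compute codeword c = mG in F_2^4, then tally its weight.
  m = 00 → c = 0000, weight = 0.
  m = 10 → c = 0101, weight = 2.
  m = 01 → c = 0111, weight = 3.
  m = 11 → c = 0010, weight = 1.
Tally weights:
  weight 0: 1 codewords.
  weight 1: 1 codewords.
  weight 2: 1 codewords.
  weight 3: 1 codewords.
Minimum distance d = smallest w > 0 with A_w > 0 = 1.
Sanity: Σ A_w = 4 = 2^2 = 4 ✓.


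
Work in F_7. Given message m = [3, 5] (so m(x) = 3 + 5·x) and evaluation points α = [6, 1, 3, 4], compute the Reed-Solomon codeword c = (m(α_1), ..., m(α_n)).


c = [5, 1, 4, 2]

Message polynomial: m(x) = 3 + 5·x (mod 7).
For each evaluation point α_i, compute m(α_i) mod 7:
  α_1 = 6: Horner steps 5 → 5, so m(6) = 5.
  α_2 = 1: Horner steps 5 → 1, so m(1) = 1.
  α_3 = 3: Horner steps 5 → 4, so m(3) = 4.
  α_4 = 4: Horner steps 5 → 2, so m(4) = 2.
Codeword c = [5, 1, 4, 2] ∈ F_7^4.
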